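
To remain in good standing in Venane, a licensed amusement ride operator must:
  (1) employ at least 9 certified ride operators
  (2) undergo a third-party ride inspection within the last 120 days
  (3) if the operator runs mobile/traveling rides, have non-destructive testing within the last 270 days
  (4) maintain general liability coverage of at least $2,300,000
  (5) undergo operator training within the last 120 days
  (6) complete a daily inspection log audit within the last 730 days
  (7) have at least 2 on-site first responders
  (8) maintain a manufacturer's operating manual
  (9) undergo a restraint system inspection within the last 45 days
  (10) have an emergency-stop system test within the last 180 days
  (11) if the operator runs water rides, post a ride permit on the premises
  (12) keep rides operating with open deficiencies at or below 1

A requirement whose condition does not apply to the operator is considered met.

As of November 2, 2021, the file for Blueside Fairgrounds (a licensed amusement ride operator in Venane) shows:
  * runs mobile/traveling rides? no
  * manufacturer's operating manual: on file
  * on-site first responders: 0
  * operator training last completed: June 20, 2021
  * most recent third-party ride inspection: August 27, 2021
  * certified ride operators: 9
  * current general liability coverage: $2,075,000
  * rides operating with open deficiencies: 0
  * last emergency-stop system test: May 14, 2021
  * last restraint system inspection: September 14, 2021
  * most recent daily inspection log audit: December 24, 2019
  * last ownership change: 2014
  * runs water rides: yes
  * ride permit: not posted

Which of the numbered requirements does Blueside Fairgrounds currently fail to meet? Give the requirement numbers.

4, 5, 7, 9, 11

1. certified ride operators 9 ≥ 9 → met
2. third-party ride inspection 67 days ago vs limit 120 → met
3. condition 'runs mobile/traveling rides' does not hold → requirement n/a → met
4. general liability coverage $2,075,000 < $2,300,000 → not met
5. operator training 135 days ago vs limit 120 → not met
6. daily inspection log audit 679 days ago vs limit 730 → met
7. on-site first responders 0 < 2 → not met
8. manufacturer's operating manual present → met
9. restraint system inspection 49 days ago vs limit 45 → not met
10. emergency-stop system test 172 days ago vs limit 180 → met
11. condition 'runs water rides' holds; ride permit absent → not met
12. rides operating with open deficiencies 0 ≤ 1 → met
Not met: 4, 5, 7, 9, 11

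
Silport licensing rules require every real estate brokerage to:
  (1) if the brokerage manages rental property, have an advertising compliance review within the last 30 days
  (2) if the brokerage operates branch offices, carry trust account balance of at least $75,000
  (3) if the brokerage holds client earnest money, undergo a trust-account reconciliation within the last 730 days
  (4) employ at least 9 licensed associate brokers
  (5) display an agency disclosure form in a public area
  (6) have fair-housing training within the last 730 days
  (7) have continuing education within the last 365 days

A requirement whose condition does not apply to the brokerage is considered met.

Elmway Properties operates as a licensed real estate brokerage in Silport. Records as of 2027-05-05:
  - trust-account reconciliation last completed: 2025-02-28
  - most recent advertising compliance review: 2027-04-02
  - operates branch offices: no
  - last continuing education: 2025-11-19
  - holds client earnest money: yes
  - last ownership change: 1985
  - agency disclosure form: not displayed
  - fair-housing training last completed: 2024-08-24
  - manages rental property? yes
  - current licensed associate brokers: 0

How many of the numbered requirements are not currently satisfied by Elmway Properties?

1. condition 'manages rental property' holds; advertising compliance review 33 days ago vs limit 30 → not met
2. condition 'operates branch offices' does not hold → requirement n/a → met
3. condition 'holds client earnest money' holds; trust-account reconciliation 796 days ago vs limit 730 → not met
4. licensed associate brokers 0 < 9 → not met
5. agency disclosure form absent → not met
6. fair-housing training 984 days ago vs limit 730 → not met
7. continuing education 532 days ago vs limit 365 → not met
Not met: 6 of 7

6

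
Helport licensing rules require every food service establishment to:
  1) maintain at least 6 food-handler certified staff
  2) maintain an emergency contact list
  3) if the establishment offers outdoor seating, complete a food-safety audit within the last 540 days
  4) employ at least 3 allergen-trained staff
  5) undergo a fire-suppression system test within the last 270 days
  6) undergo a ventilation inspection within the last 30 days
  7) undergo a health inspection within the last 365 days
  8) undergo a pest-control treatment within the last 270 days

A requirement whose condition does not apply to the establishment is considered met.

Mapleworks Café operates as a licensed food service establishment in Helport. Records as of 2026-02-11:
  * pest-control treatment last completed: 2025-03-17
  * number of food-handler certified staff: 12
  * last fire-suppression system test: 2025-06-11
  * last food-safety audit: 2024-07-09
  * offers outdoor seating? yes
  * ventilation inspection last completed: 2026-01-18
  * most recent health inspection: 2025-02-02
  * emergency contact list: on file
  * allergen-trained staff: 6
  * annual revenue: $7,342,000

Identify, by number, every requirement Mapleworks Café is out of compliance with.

1. food-handler certified staff 12 ≥ 6 → met
2. emergency contact list present → met
3. condition 'offers outdoor seating' holds; food-safety audit 582 days ago vs limit 540 → not met
4. allergen-trained staff 6 ≥ 3 → met
5. fire-suppression system test 245 days ago vs limit 270 → met
6. ventilation inspection 24 days ago vs limit 30 → met
7. health inspection 374 days ago vs limit 365 → not met
8. pest-control treatment 331 days ago vs limit 270 → not met
Not met: 3, 7, 8

3, 7, 8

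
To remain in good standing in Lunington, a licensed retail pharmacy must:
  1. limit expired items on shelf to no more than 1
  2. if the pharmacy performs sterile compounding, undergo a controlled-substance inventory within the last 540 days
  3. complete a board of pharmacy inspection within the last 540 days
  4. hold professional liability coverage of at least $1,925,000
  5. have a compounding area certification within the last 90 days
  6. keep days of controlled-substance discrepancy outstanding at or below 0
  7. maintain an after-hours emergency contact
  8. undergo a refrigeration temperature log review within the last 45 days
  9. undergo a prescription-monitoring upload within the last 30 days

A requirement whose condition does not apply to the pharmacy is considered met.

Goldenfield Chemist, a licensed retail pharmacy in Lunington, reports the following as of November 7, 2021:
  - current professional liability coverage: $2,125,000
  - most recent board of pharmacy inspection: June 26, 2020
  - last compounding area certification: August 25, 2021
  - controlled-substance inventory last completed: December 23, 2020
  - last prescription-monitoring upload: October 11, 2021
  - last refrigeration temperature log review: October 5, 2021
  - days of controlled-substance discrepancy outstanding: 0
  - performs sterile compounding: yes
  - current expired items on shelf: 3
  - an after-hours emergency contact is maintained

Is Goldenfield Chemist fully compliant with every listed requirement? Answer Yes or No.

1. expired items on shelf 3 > 1 → not met
2. condition 'performs sterile compounding' holds; controlled-substance inventory 319 days ago vs limit 540 → met
3. board of pharmacy inspection 499 days ago vs limit 540 → met
4. professional liability coverage $2,125,000 ≥ $1,925,000 → met
5. compounding area certification 74 days ago vs limit 90 → met
6. days of controlled-substance discrepancy outstanding 0 ≤ 0 → met
7. after-hours emergency contact present → met
8. refrigeration temperature log review 33 days ago vs limit 45 → met
9. prescription-monitoring upload 27 days ago vs limit 30 → met
Not met: 1

No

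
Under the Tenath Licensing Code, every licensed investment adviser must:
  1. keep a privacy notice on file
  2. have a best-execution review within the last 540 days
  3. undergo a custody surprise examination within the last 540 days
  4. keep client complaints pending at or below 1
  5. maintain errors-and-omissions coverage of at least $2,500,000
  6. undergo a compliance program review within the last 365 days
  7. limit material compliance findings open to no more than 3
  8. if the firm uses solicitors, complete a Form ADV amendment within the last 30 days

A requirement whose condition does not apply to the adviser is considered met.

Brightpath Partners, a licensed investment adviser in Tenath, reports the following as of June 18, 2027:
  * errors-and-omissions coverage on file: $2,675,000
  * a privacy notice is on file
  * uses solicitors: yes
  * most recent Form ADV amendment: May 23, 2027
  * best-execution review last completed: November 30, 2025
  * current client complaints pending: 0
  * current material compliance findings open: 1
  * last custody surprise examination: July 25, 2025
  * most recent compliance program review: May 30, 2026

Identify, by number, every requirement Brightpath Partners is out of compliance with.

1. privacy notice present → met
2. best-execution review 565 days ago vs limit 540 → not met
3. custody surprise examination 693 days ago vs limit 540 → not met
4. client complaints pending 0 ≤ 1 → met
5. errors-and-omissions coverage $2,675,000 ≥ $2,500,000 → met
6. compliance program review 384 days ago vs limit 365 → not met
7. material compliance findings open 1 ≤ 3 → met
8. condition 'uses solicitors' holds; Form ADV amendment 26 days ago vs limit 30 → met
Not met: 2, 3, 6

2, 3, 6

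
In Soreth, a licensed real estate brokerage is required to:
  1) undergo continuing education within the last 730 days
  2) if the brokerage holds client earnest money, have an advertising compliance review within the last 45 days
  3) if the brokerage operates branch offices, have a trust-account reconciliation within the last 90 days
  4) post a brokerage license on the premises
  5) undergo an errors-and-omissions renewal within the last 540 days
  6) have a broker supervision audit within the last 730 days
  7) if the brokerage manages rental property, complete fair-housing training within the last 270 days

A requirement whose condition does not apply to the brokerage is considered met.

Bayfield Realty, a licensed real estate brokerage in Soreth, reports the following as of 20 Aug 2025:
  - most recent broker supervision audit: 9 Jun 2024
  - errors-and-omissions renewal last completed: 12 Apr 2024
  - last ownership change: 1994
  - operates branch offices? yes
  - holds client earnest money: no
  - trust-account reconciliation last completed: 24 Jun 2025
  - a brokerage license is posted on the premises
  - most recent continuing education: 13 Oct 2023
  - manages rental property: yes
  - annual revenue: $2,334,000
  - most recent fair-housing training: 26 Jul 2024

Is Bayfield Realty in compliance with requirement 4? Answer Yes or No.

4. brokerage license present → met

Yes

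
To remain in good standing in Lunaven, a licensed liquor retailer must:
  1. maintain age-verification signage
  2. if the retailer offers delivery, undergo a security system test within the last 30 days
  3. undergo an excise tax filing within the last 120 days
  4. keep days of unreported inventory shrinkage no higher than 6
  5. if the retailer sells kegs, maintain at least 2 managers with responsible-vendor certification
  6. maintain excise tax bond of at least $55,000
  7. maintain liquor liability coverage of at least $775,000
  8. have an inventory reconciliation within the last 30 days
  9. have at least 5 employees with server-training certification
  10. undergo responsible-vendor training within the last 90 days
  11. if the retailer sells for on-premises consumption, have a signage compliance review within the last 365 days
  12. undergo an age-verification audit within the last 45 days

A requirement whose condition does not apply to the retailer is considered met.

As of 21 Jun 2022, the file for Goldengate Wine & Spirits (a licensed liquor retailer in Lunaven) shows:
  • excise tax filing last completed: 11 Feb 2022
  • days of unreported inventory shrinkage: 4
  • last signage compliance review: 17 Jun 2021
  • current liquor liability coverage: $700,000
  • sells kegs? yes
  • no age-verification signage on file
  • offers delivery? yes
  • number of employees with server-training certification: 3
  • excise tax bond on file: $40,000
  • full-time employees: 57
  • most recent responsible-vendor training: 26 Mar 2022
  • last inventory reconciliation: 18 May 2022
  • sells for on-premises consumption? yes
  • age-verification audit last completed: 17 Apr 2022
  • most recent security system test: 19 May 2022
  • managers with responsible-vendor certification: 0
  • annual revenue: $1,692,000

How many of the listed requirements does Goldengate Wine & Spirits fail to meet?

1. age-verification signage absent → not met
2. condition 'offers delivery' holds; security system test 33 days ago vs limit 30 → not met
3. excise tax filing 130 days ago vs limit 120 → not met
4. days of unreported inventory shrinkage 4 ≤ 6 → met
5. condition 'sells kegs' holds; managers with responsible-vendor certification 0 < 2 → not met
6. excise tax bond $40,000 < $55,000 → not met
7. liquor liability coverage $700,000 < $775,000 → not met
8. inventory reconciliation 34 days ago vs limit 30 → not met
9. employees with server-training certification 3 < 5 → not met
10. responsible-vendor training 87 days ago vs limit 90 → met
11. condition 'sells for on-premises consumption' holds; signage compliance review 369 days ago vs limit 365 → not met
12. age-verification audit 65 days ago vs limit 45 → not met
Not met: 10 of 12

10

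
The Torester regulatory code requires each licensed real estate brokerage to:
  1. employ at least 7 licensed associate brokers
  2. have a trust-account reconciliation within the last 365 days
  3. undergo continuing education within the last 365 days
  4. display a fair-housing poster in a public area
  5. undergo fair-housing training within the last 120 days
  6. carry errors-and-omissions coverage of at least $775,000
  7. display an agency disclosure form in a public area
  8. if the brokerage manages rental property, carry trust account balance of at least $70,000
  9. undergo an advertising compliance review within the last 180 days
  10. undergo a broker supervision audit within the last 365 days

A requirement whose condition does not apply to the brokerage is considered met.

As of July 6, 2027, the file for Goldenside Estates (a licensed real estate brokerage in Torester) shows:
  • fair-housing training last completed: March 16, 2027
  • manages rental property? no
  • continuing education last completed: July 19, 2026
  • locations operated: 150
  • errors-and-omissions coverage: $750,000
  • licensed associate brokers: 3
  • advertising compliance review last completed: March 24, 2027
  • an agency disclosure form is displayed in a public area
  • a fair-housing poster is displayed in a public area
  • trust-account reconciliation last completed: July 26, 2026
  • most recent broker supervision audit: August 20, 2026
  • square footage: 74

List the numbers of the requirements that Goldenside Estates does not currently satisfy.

1. licensed associate brokers 3 < 7 → not met
2. trust-account reconciliation 345 days ago vs limit 365 → met
3. continuing education 352 days ago vs limit 365 → met
4. fair-housing poster present → met
5. fair-housing training 112 days ago vs limit 120 → met
6. errors-and-omissions coverage $750,000 < $775,000 → not met
7. agency disclosure form present → met
8. condition 'manages rental property' does not hold → requirement n/a → met
9. advertising compliance review 104 days ago vs limit 180 → met
10. broker supervision audit 320 days ago vs limit 365 → met
Not met: 1, 6

1, 6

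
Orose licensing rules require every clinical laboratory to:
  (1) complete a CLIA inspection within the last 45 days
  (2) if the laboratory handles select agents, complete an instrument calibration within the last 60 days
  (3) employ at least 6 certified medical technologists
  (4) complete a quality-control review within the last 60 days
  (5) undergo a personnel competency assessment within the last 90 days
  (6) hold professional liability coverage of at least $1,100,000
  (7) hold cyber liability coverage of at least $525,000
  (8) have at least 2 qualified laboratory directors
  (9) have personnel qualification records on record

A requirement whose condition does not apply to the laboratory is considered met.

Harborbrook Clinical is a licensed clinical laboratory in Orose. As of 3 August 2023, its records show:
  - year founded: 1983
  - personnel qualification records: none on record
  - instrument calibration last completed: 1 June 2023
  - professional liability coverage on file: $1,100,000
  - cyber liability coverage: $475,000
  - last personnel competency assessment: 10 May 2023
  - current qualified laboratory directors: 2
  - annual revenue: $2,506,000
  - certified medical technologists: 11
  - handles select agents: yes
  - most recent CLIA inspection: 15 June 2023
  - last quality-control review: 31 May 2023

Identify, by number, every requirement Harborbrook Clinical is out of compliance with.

1, 2, 4, 7, 9

1. CLIA inspection 49 days ago vs limit 45 → not met
2. condition 'handles select agents' holds; instrument calibration 63 days ago vs limit 60 → not met
3. certified medical technologists 11 ≥ 6 → met
4. quality-control review 64 days ago vs limit 60 → not met
5. personnel competency assessment 85 days ago vs limit 90 → met
6. professional liability coverage $1,100,000 ≥ $1,100,000 → met
7. cyber liability coverage $475,000 < $525,000 → not met
8. qualified laboratory directors 2 ≥ 2 → met
9. personnel qualification records absent → not met
Not met: 1, 2, 4, 7, 9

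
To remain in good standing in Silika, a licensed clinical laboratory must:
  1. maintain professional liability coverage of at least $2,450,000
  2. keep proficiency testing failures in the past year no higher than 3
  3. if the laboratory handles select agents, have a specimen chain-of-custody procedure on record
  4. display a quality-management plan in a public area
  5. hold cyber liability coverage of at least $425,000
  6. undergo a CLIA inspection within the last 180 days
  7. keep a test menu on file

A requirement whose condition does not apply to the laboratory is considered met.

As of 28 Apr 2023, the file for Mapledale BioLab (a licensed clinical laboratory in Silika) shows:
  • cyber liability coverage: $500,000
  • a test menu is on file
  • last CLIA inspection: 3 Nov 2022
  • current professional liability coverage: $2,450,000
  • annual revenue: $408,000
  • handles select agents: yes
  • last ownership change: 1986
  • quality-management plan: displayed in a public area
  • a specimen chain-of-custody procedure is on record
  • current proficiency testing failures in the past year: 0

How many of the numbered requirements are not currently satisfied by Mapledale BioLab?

1. professional liability coverage $2,450,000 ≥ $2,450,000 → met
2. proficiency testing failures in the past year 0 ≤ 3 → met
3. condition 'handles select agents' holds; specimen chain-of-custody procedure present → met
4. quality-management plan present → met
5. cyber liability coverage $500,000 ≥ $425,000 → met
6. CLIA inspection 176 days ago vs limit 180 → met
7. test menu present → met
Not met: 0 of 7

0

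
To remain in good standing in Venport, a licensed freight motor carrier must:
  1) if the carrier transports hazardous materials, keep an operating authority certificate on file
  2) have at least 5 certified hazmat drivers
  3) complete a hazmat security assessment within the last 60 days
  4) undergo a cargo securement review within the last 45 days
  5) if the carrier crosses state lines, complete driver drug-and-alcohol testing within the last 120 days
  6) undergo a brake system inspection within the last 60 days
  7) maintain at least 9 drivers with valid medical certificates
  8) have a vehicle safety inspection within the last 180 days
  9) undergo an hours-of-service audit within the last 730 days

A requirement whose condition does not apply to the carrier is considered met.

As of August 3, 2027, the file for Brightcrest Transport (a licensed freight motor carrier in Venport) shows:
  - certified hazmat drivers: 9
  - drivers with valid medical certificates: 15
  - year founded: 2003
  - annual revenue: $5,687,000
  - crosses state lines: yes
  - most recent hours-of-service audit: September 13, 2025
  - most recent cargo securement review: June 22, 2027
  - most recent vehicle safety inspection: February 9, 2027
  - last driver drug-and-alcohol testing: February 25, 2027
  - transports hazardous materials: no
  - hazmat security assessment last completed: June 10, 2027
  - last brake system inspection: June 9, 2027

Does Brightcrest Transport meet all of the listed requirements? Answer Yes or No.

No

1. condition 'transports hazardous materials' does not hold → requirement n/a → met
2. certified hazmat drivers 9 ≥ 5 → met
3. hazmat security assessment 54 days ago vs limit 60 → met
4. cargo securement review 42 days ago vs limit 45 → met
5. condition 'crosses state lines' holds; driver drug-and-alcohol testing 159 days ago vs limit 120 → not met
6. brake system inspection 55 days ago vs limit 60 → met
7. drivers with valid medical certificates 15 ≥ 9 → met
8. vehicle safety inspection 175 days ago vs limit 180 → met
9. hours-of-service audit 689 days ago vs limit 730 → met
Not met: 5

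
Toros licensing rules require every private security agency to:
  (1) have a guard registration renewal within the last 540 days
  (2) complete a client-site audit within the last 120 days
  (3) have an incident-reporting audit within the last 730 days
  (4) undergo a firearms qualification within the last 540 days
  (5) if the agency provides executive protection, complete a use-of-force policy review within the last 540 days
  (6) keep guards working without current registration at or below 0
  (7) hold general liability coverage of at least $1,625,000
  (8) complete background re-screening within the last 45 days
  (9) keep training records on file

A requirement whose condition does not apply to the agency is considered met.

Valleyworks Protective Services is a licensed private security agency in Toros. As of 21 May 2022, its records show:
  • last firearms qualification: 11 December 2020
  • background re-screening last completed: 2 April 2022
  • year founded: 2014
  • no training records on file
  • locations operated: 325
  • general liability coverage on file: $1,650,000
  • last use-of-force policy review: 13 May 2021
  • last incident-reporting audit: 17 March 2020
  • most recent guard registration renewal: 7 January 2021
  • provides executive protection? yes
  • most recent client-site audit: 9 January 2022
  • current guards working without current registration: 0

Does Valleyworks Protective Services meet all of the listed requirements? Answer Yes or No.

No

1. guard registration renewal 499 days ago vs limit 540 → met
2. client-site audit 132 days ago vs limit 120 → not met
3. incident-reporting audit 795 days ago vs limit 730 → not met
4. firearms qualification 526 days ago vs limit 540 → met
5. condition 'provides executive protection' holds; use-of-force policy review 373 days ago vs limit 540 → met
6. guards working without current registration 0 ≤ 0 → met
7. general liability coverage $1,650,000 ≥ $1,625,000 → met
8. background re-screening 49 days ago vs limit 45 → not met
9. training records absent → not met
Not met: 2, 3, 8, 9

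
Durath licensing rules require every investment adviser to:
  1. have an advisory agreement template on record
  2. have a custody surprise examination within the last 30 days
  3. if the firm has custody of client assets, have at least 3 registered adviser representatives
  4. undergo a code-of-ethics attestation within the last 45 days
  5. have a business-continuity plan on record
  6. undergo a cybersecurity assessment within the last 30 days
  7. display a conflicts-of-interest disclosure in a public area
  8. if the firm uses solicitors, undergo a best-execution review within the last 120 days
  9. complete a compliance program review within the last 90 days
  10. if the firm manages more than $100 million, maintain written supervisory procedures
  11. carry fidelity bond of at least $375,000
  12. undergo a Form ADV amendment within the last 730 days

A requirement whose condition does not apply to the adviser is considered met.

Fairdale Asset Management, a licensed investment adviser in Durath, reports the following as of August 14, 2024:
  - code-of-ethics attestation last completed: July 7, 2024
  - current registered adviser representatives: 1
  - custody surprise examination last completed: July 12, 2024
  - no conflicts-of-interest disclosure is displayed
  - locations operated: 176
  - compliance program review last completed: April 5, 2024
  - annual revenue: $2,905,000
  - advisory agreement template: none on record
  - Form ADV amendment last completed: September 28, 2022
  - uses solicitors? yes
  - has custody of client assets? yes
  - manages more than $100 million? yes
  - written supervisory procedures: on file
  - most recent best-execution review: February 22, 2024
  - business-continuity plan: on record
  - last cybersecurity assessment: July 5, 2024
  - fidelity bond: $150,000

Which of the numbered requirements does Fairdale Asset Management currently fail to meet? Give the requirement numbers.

1, 2, 3, 6, 7, 8, 9, 11

1. advisory agreement template absent → not met
2. custody surprise examination 33 days ago vs limit 30 → not met
3. condition 'has custody of client assets' holds; registered adviser representatives 1 < 3 → not met
4. code-of-ethics attestation 38 days ago vs limit 45 → met
5. business-continuity plan present → met
6. cybersecurity assessment 40 days ago vs limit 30 → not met
7. conflicts-of-interest disclosure absent → not met
8. condition 'uses solicitors' holds; best-execution review 174 days ago vs limit 120 → not met
9. compliance program review 131 days ago vs limit 90 → not met
10. condition 'manages more than $100 million' holds; written supervisory procedures present → met
11. fidelity bond $150,000 < $375,000 → not met
12. Form ADV amendment 686 days ago vs limit 730 → met
Not met: 1, 2, 3, 6, 7, 8, 9, 11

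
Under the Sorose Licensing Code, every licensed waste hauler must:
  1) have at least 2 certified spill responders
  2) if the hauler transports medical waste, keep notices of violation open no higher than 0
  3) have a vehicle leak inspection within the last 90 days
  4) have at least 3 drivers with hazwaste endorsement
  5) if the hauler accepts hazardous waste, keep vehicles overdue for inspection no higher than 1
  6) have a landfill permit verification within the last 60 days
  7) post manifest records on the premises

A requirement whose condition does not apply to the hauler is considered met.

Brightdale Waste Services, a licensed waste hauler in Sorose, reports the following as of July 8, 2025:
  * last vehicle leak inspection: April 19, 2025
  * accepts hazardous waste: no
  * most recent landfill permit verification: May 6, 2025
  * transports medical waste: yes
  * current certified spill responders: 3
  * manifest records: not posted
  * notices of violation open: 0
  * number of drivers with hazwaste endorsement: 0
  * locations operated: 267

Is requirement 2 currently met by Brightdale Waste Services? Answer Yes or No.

2. condition 'transports medical waste' holds; notices of violation open 0 ≤ 0 → met

Yes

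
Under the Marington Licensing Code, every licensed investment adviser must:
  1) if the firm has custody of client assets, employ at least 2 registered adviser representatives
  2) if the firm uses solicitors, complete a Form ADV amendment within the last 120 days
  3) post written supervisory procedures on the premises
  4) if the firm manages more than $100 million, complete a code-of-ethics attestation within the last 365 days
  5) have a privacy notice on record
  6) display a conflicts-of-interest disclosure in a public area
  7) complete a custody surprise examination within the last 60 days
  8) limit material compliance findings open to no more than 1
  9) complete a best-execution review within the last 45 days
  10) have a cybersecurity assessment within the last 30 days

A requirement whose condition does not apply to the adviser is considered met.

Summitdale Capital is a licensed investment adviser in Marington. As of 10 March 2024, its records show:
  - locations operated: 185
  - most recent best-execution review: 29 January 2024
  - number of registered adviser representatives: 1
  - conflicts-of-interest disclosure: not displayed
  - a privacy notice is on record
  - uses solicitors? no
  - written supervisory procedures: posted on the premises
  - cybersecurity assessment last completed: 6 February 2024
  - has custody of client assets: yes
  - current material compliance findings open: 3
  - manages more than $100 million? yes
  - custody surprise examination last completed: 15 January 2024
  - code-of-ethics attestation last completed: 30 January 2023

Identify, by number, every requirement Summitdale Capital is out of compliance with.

1. condition 'has custody of client assets' holds; registered adviser representatives 1 < 2 → not met
2. condition 'uses solicitors' does not hold → requirement n/a → met
3. written supervisory procedures present → met
4. condition 'manages more than $100 million' holds; code-of-ethics attestation 405 days ago vs limit 365 → not met
5. privacy notice present → met
6. conflicts-of-interest disclosure absent → not met
7. custody surprise examination 55 days ago vs limit 60 → met
8. material compliance findings open 3 > 1 → not met
9. best-execution review 41 days ago vs limit 45 → met
10. cybersecurity assessment 33 days ago vs limit 30 → not met
Not met: 1, 4, 6, 8, 10

1, 4, 6, 8, 10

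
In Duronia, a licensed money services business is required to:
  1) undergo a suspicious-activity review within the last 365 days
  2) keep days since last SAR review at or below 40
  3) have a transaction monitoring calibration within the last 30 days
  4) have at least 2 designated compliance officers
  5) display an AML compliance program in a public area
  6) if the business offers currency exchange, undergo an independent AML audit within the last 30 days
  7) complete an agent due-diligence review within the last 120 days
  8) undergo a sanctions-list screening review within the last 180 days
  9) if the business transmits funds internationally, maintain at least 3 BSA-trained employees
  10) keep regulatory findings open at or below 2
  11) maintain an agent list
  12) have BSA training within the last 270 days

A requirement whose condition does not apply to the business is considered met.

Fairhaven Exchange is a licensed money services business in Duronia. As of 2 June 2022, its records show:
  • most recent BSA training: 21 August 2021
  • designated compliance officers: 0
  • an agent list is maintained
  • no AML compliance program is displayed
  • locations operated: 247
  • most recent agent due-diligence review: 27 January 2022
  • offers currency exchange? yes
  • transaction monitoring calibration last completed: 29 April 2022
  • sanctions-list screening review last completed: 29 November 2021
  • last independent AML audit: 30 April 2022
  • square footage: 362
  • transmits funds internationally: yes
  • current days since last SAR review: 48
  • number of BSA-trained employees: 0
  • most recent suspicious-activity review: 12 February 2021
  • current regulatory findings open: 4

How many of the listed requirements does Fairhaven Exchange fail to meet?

1. suspicious-activity review 475 days ago vs limit 365 → not met
2. days since last SAR review 48 > 40 → not met
3. transaction monitoring calibration 34 days ago vs limit 30 → not met
4. designated compliance officers 0 < 2 → not met
5. AML compliance program absent → not met
6. condition 'offers currency exchange' holds; independent AML audit 33 days ago vs limit 30 → not met
7. agent due-diligence review 126 days ago vs limit 120 → not met
8. sanctions-list screening review 185 days ago vs limit 180 → not met
9. condition 'transmits funds internationally' holds; BSA-trained employees 0 < 3 → not met
10. regulatory findings open 4 > 2 → not met
11. agent list present → met
12. BSA training 285 days ago vs limit 270 → not met
Not met: 11 of 12

11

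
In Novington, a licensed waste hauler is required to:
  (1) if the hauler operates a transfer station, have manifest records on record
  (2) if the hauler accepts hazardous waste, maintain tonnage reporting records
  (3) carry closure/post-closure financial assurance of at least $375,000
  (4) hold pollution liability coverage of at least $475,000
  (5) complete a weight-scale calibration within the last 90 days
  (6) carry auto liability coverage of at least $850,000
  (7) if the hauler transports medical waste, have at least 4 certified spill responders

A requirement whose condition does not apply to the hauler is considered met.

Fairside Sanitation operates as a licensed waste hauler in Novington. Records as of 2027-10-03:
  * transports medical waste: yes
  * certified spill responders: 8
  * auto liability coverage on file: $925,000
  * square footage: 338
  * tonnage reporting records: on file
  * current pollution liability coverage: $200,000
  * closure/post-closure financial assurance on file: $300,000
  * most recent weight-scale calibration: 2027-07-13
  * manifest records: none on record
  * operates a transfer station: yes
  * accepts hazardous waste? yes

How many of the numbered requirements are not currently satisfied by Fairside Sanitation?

1. condition 'operates a transfer station' holds; manifest records absent → not met
2. condition 'accepts hazardous waste' holds; tonnage reporting records present → met
3. closure/post-closure financial assurance $300,000 < $375,000 → not met
4. pollution liability coverage $200,000 < $475,000 → not met
5. weight-scale calibration 82 days ago vs limit 90 → met
6. auto liability coverage $925,000 ≥ $850,000 → met
7. condition 'transports medical waste' holds; certified spill responders 8 ≥ 4 → met
Not met: 3 of 7

3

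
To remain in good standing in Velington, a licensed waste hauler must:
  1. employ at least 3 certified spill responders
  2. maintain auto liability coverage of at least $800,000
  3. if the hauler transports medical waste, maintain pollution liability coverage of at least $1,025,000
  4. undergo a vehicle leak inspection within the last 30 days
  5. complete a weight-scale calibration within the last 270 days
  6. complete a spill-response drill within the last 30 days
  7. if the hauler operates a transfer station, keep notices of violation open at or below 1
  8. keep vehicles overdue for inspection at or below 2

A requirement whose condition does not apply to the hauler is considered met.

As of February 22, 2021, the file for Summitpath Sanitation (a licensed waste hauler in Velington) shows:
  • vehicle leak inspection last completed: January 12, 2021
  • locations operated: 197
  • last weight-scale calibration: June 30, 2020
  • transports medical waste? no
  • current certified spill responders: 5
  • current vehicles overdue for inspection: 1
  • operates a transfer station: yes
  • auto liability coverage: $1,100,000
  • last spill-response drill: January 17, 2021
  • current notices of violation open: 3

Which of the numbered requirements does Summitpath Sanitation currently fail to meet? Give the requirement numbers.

4, 6, 7

1. certified spill responders 5 ≥ 3 → met
2. auto liability coverage $1,100,000 ≥ $800,000 → met
3. condition 'transports medical waste' does not hold → requirement n/a → met
4. vehicle leak inspection 41 days ago vs limit 30 → not met
5. weight-scale calibration 237 days ago vs limit 270 → met
6. spill-response drill 36 days ago vs limit 30 → not met
7. condition 'operates a transfer station' holds; notices of violation open 3 > 1 → not met
8. vehicles overdue for inspection 1 ≤ 2 → met
Not met: 4, 6, 7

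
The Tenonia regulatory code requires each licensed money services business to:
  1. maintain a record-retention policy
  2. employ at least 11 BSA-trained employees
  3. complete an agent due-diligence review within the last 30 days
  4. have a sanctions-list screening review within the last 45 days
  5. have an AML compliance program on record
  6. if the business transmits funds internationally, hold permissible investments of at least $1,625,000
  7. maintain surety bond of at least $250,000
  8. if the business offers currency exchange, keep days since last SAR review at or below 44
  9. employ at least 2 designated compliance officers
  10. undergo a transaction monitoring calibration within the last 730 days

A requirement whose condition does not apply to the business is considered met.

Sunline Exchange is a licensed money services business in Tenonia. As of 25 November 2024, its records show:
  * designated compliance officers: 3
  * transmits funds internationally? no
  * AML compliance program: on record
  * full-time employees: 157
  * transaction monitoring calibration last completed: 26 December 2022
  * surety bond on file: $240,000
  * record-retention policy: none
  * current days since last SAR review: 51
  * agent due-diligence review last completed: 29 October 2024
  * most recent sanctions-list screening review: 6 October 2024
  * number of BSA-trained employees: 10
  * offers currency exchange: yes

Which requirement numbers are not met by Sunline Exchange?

1. record-retention policy absent → not met
2. BSA-trained employees 10 < 11 → not met
3. agent due-diligence review 27 days ago vs limit 30 → met
4. sanctions-list screening review 50 days ago vs limit 45 → not met
5. AML compliance program present → met
6. condition 'transmits funds internationally' does not hold → requirement n/a → met
7. surety bond $240,000 < $250,000 → not met
8. condition 'offers currency exchange' holds; days since last SAR review 51 > 44 → not met
9. designated compliance officers 3 ≥ 2 → met
10. transaction monitoring calibration 700 days ago vs limit 730 → met
Not met: 1, 2, 4, 7, 8

1, 2, 4, 7, 8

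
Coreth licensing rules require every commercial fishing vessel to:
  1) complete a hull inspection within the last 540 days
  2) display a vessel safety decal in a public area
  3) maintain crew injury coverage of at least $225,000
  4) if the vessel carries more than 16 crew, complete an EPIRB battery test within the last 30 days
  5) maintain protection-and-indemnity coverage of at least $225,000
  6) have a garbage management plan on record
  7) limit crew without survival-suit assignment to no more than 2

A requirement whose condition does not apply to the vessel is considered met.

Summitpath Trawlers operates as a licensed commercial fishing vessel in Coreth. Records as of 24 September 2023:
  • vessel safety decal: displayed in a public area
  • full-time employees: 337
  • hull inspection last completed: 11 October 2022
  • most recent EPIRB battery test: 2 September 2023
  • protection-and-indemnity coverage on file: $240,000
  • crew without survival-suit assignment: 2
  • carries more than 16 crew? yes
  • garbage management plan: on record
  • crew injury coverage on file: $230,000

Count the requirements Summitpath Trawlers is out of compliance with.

1. hull inspection 348 days ago vs limit 540 → met
2. vessel safety decal present → met
3. crew injury coverage $230,000 ≥ $225,000 → met
4. condition 'carries more than 16 crew' holds; EPIRB battery test 22 days ago vs limit 30 → met
5. protection-and-indemnity coverage $240,000 ≥ $225,000 → met
6. garbage management plan present → met
7. crew without survival-suit assignment 2 ≤ 2 → met
Not met: 0 of 7

0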